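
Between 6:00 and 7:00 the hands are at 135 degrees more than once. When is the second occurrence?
At t minutes past 6:00, the hour hand is at 30 x 6 + 0.5t degrees and the minute hand is at 6t degrees.
The smaller angle between them is 135 degrees when |30H - 5.5t| = 135 or |30H - 5.5t| = 225.
With H = 6, solve 30 x 6 - 5.5t = +/- target for each target:
  t = (30 x 6 - 135) / 5.5 = 8.18
  t = (30 x 6 + 135) / 5.5 = 57.27
  t = (30 x 6 - 225) / 5.5 = -8.18 (outside (0, 60))
  t = (30 x 6 + 225) / 5.5 = 73.64 (outside (0, 60))
Valid solutions in (0, 60): {8.18, 57.27} minutes.
The second occurrence is t = 57.27 minutes.
The hands form a 135-degree angle at 57.27 minutes past 6:00.

Final answer: 57.27 minutes past 6:00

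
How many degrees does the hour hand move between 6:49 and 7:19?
The hour hand moves 0.5 degrees per minute.
Time elapsed: 7:19 - 6:49 = 30 minutes
Angular displacement: 30 x 0.5 = 15 degrees

Final answer: 15 degrees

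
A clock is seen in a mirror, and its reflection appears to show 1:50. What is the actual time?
Reflection across the vertical (12-6) axis maps a hand at angle A degrees to (360 - A) degrees, which sends a reading of T minutes past 12:00 to (720 - T) minutes past 12:00.
Mirror reads 1:50 = 110 minutes past 12:00.
Actual time: (720 - 110) mod 720 = 610 minutes = 10:10.

Final answer: 10:10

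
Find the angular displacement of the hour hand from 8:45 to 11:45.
The hour hand moves 0.5 degrees per minute.
Time elapsed: 11:45 - 8:45 = 180 minutes
Angular displacement: 180 x 0.5 = 90 degrees

Final answer: 90 degrees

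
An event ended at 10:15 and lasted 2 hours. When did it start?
Starting time: 10:15 = 615 total minutes past 12:00
Subtracting: 2 hours = 120 minutes
615 - 120 = 495 minutes
= 8 hours and 15 minutes past 12:00 = 8:15

Final answer: 8:15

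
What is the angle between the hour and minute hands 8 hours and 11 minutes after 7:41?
First find the time 8 hours and 11 minutes after 7:41.
Total minutes: 7 x 60 + 41 + 8 x 60 + 11 = 952.
952 mod 720 = 232 minutes = 3:52.
Now compute the angle at 3:52:
Hour hand: 3 x 30 + 52 x 0.5 = 116 degrees
Minute hand: 52 x 6 = 312 degrees
Difference: |116 - 312| = 196 degrees
Smaller angle: 360 - 196 = 164 degrees

Final answer: 164 degrees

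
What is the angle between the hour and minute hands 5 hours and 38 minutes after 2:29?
First find the time 5 hours and 38 minutes after 2:29.
Total minutes: 2 x 60 + 29 + 5 x 60 + 38 = 487.
487 mod 720 = 487 minutes = 8:07.
Now compute the angle at 8:07:
Hour hand: 8 x 30 + 7 x 0.5 = 243.5 degrees
Minute hand: 7 x 6 = 42 degrees
Difference: |243.5 - 42| = 201.5 degrees
Smaller angle: 360 - 201.5 = 158.5 degrees

Final answer: 158.5 degrees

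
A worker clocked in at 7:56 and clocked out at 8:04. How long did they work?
From 7:56 to 8:04:
(8 x 60 + 4) - (7 x 60 + 56) = 484 - 476 = 8 minutes
= 8 minutes

Final answer: 8 minutes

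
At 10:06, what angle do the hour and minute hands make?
Hour hand position: 10 x 30 + 6 x 0.5 = 303 degrees
Minute hand position: 6 x 6 = 36 degrees
Difference: |303 - 36| = 267 degrees
Since 267 > 180, the smaller angle is 360 - 267 = 93 degrees

Final answer: 93 degrees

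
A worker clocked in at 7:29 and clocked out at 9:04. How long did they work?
From 7:29 to 9:04:
(9 x 60 + 4) - (7 x 60 + 29) = 544 - 449 = 95 minutes
= 1 hour and 35 minutes

Final answer: 1 hour and 35 minutes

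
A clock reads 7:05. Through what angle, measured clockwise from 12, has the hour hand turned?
The hour hand moves 30 degrees per hour and 0.5 degrees per minute.
At 7:05: (7) x 30 + 5 x 0.5 = 210 + 2.5 = 212.5 degrees

Final answer: 212.5 degrees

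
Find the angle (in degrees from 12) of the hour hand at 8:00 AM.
The hour hand moves 30 degrees per hour and 0.5 degrees per minute.
At 8:00: (8) x 30 + 0 x 0.5 = 240 + 0 = 240 degrees

Final answer: 240 degrees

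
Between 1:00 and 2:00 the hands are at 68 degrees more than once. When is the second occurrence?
At t minutes past 1:00, the hour hand is at 30 x 1 + 0.5t degrees and the minute hand is at 6t degrees.
The smaller angle between them is 68 degrees when |30H - 5.5t| = 68 or |30H - 5.5t| = 292.
With H = 1, solve 30 x 1 - 5.5t = +/- target for each target:
  t = (30 x 1 - 68) / 5.5 = -6.91 (outside (0, 60))
  t = (30 x 1 + 68) / 5.5 = 17.82
  t = (30 x 1 - 292) / 5.5 = -47.64 (outside (0, 60))
  t = (30 x 1 + 292) / 5.5 = 58.55
Valid solutions in (0, 60): {17.82, 58.55} minutes.
The second occurrence is t = 58.55 minutes.
The hands form a 68-degree angle at 58.55 minutes past 1:00.

Final answer: 58.55 minutes past 1:00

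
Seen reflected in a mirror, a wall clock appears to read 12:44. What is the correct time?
Reflection across the vertical (12-6) axis maps a hand at angle A degrees to (360 - A) degrees, which sends a reading of T minutes past 12:00 to (720 - T) minutes past 12:00.
Mirror reads 12:44 = 44 minutes past 12:00.
Actual time: (720 - 44) mod 720 = 676 minutes = 11:16.

Final answer: 11:16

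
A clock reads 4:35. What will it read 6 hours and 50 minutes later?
Starting time: 4:35
Adding 50 minutes to 35 minutes: 35 + 50 = 85 minutes = 1 hour and 25 minutes
Adding 6 hours: 4 + 6 + 1 (carry) = 11
Final time: 11:25

Final answer: 11:25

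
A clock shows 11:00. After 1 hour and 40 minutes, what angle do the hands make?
First find the time 1 hour and 40 minutes after 11:00.
Total minutes: 11 x 60 + 0 + 1 x 60 + 40 = 760.
760 mod 720 = 40 minutes = 12:40.
Now compute the angle at 12:40:
Hour hand: 0 x 30 + 40 x 0.5 = 20 degrees
Minute hand: 40 x 6 = 240 degrees
Difference: |20 - 240| = 220 degrees
Smaller angle: 360 - 220 = 140 degrees

Final answer: 140 degrees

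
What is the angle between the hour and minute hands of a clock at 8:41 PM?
Hour hand position: 8 x 30 + 41 x 0.5 = 260.5 degrees
Minute hand position: 41 x 6 = 246 degrees
Difference: |260.5 - 246| = 14.5 degrees
The angle between the hands is 14.5 degrees

Final answer: 14.5 degrees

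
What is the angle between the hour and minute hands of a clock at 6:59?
Hour hand position: 6 x 30 + 59 x 0.5 = 209.5 degrees
Minute hand position: 59 x 6 = 354 degrees
Difference: |209.5 - 354| = 144.5 degrees
The angle between the hands is 144.5 degrees

Final answer: 144.5 degrees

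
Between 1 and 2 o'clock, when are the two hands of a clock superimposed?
The minute hand gains 5.5 degrees per minute on the hour hand.
At 1:00, the hour hand is at 30 degrees and the minute hand is at 0 degrees.
The gap is 30 degrees. Time to close: 30/5.5 = 60 x 1/11 = 5.45 minutes.
The hands overlap at 5.45 minutes past 1:00.

Final answer: 5.45 minutes past 1:00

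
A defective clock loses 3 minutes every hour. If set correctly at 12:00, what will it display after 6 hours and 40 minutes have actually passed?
For every 60 true minutes, the faulty clock advances 60 - 3 = 57 minutes.
True elapsed: 6 hours and 40 minutes = 400 minutes.
Faulty clock advances: 400 x 57/60 = 380 minutes (drift: 20 minutes behind).
Shown time: 12:00 + 380 minutes = 6:20.

Final answer: 6:20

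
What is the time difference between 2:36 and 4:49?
From 2:36 to 4:49:
(4 x 60 + 49) - (2 x 60 + 36) = 289 - 156 = 133 minutes
= 2 hours and 13 minutes

Final answer: 2 hours and 13 minutes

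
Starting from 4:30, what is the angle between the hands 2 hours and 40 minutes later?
First find the time 2 hours and 40 minutes after 4:30.
Total minutes: 4 x 60 + 30 + 2 x 60 + 40 = 430.
430 mod 720 = 430 minutes = 7:10.
Now compute the angle at 7:10:
Hour hand: 7 x 30 + 10 x 0.5 = 215 degrees
Minute hand: 10 x 6 = 60 degrees
Difference: |215 - 60| = 155 degrees
The angle is 155 degrees

Final answer: 155 degrees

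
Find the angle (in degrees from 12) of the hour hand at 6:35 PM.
The hour hand moves 30 degrees per hour and 0.5 degrees per minute.
At 6:35: (6) x 30 + 35 x 0.5 = 180 + 17.5 = 197.5 degrees

Final answer: 197.5 degrees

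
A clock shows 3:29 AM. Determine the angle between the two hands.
Hour hand position: 3 x 30 + 29 x 0.5 = 104.5 degrees
Minute hand position: 29 x 6 = 174 degrees
Difference: |104.5 - 174| = 69.5 degrees
The angle between the hands is 69.5 degrees

Final answer: 69.5 degrees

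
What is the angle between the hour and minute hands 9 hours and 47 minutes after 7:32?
First find the time 9 hours and 47 minutes after 7:32.
Total minutes: 7 x 60 + 32 + 9 x 60 + 47 = 1039.
1039 mod 720 = 319 minutes = 5:19.
Now compute the angle at 5:19:
Hour hand: 5 x 30 + 19 x 0.5 = 159.5 degrees
Minute hand: 19 x 6 = 114 degrees
Difference: |159.5 - 114| = 45.5 degrees
The angle is 45.5 degrees

Final answer: 45.5 degrees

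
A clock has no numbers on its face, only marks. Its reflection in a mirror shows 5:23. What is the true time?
Reflection across the vertical (12-6) axis maps a hand at angle A degrees to (360 - A) degrees, which sends a reading of T minutes past 12:00 to (720 - T) minutes past 12:00.
Mirror reads 5:23 = 323 minutes past 12:00.
Actual time: (720 - 323) mod 720 = 397 minutes = 6:37.

Final answer: 6:37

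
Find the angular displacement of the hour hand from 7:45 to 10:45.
The hour hand moves 0.5 degrees per minute.
Time elapsed: 10:45 - 7:45 = 180 minutes
Angular displacement: 180 x 0.5 = 90 degrees

Final answer: 90 degrees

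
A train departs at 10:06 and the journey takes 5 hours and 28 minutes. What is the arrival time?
Starting time: 10:06
Adding 28 minutes to 6 minutes: 6 + 28 = 34 minutes
Adding 5 hours: 10 + 5 = 15 - 12 = 3
Final time: 3:34

Final answer: 3:34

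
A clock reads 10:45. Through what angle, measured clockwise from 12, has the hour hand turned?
The hour hand moves 30 degrees per hour and 0.5 degrees per minute.
At 10:45: (10) x 30 + 45 x 0.5 = 300 + 22.5 = 322.5 degrees

Final answer: 322.5 degrees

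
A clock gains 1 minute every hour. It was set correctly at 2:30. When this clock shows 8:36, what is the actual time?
For every 60 true minutes, the faulty clock advances 61 minutes, so 1 faulty-clock minute corresponds to 60/61 true minutes.
From 2:30 to 8:36 on the faulty dial is 366 minutes.
True elapsed: 366 x 60/61 = 360 minutes = 6 hours.
True time: 2:30 + 6 hours = 8:30.

Final answer: 8:30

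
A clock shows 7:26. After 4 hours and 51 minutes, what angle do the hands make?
First find the time 4 hours and 51 minutes after 7:26.
Total minutes: 7 x 60 + 26 + 4 x 60 + 51 = 737.
737 mod 720 = 17 minutes = 12:17.
Now compute the angle at 12:17:
Hour hand: 0 x 30 + 17 x 0.5 = 8.5 degrees
Minute hand: 17 x 6 = 102 degrees
Difference: |8.5 - 102| = 93.5 degrees
The angle is 93.5 degrees

Final answer: 93.5 degrees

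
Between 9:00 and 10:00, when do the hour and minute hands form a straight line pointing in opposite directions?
For hands to be 180 degrees apart: |30H - 5.5t| = 180
With H = 9: t = (30 x 9 + 180)/5.5 = 81.82 or t = (30 x 9 - 180)/5.5 = 16.36
First valid solution (0 < t < 60): t = 16.36 minutes
The hands are opposite at 16.36 minutes past 9:00.

Final answer: 16.36 minutes past 9:00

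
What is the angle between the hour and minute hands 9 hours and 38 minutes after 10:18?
First find the time 9 hours and 38 minutes after 10:18.
Total minutes: 10 x 60 + 18 + 9 x 60 + 38 = 1196.
1196 mod 720 = 476 minutes = 7:56.
Now compute the angle at 7:56:
Hour hand: 7 x 30 + 56 x 0.5 = 238 degrees
Minute hand: 56 x 6 = 336 degrees
Difference: |238 - 336| = 98 degrees
The angle is 98 degrees

Final answer: 98 degrees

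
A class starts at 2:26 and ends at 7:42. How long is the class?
From 2:26 to 7:42:
(7 x 60 + 42) - (2 x 60 + 26) = 462 - 146 = 316 minutes
= 5 hours and 16 minutes

Final answer: 5 hours and 16 minutes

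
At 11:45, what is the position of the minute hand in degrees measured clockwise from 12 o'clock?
The minute hand moves 6 degrees per minute.
At 11:45: 45 x 6 = 270 degrees

Final answer: 270 degrees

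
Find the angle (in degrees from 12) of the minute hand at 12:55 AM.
The minute hand moves 6 degrees per minute.
At 12:55: 55 x 6 = 330 degrees

Final answer: 330 degrees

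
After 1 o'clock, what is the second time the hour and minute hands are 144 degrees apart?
At t minutes past 1:00, the hour hand is at 30 x 1 + 0.5t degrees and the minute hand is at 6t degrees.
The smaller angle between them is 144 degrees when |30H - 5.5t| = 144 or |30H - 5.5t| = 216.
With H = 1, solve 30 x 1 - 5.5t = +/- target for each target:
  t = (30 x 1 - 144) / 5.5 = -20.73 (outside (0, 60))
  t = (30 x 1 + 144) / 5.5 = 31.64
  t = (30 x 1 - 216) / 5.5 = -33.82 (outside (0, 60))
  t = (30 x 1 + 216) / 5.5 = 44.73
Valid solutions in (0, 60): {31.64, 44.73} minutes.
The second occurrence is t = 44.73 minutes.
The hands form a 144-degree angle at 44.73 minutes past 1:00.

Final answer: 44.73 minutes past 1:00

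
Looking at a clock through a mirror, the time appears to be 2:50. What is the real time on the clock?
Reflection across the vertical (12-6) axis maps a hand at angle A degrees to (360 - A) degrees, which sends a reading of T minutes past 12:00 to (720 - T) minutes past 12:00.
Mirror reads 2:50 = 170 minutes past 12:00.
Actual time: (720 - 170) mod 720 = 550 minutes = 9:10.

Final answer: 9:10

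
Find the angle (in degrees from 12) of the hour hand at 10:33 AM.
The hour hand moves 30 degrees per hour and 0.5 degrees per minute.
At 10:33: (10) x 30 + 33 x 0.5 = 300 + 16.5 = 316.5 degrees

Final answer: 316.5 degrees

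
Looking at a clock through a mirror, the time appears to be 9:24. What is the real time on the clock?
Reflection across the vertical (12-6) axis maps a hand at angle A degrees to (360 - A) degrees, which sends a reading of T minutes past 12:00 to (720 - T) minutes past 12:00.
Mirror reads 9:24 = 564 minutes past 12:00.
Actual time: (720 - 564) mod 720 = 156 minutes = 2:36.

Final answer: 2:36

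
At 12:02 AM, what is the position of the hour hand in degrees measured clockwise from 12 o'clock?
The hour hand moves 30 degrees per hour and 0.5 degrees per minute.
At 12:02: (0) x 30 + 2 x 0.5 = 0 + 1 = 1 degrees

Final answer: 1 degrees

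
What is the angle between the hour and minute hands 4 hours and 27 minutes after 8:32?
First find the time 4 hours and 27 minutes after 8:32.
Total minutes: 8 x 60 + 32 + 4 x 60 + 27 = 779.
779 mod 720 = 59 minutes = 12:59.
Now compute the angle at 12:59:
Hour hand: 0 x 30 + 59 x 0.5 = 29.5 degrees
Minute hand: 59 x 6 = 354 degrees
Difference: |29.5 - 354| = 324.5 degrees
Smaller angle: 360 - 324.5 = 35.5 degrees

Final answer: 35.5 degrees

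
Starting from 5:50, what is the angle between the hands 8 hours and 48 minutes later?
First find the time 8 hours and 48 minutes after 5:50.
Total minutes: 5 x 60 + 50 + 8 x 60 + 48 = 878.
878 mod 720 = 158 minutes = 2:38.
Now compute the angle at 2:38:
Hour hand: 2 x 30 + 38 x 0.5 = 79 degrees
Minute hand: 38 x 6 = 228 degrees
Difference: |79 - 228| = 149 degrees
The angle is 149 degrees

Final answer: 149 degrees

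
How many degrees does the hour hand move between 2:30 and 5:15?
The hour hand moves 0.5 degrees per minute.
Time elapsed: 5:15 - 2:30 = 165 minutes
Angular displacement: 165 x 0.5 = 82.5 degrees

Final answer: 82.5 degrees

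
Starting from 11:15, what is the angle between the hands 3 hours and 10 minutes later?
First find the time 3 hours and 10 minutes after 11:15.
Total minutes: 11 x 60 + 15 + 3 x 60 + 10 = 865.
865 mod 720 = 145 minutes = 2:25.
Now compute the angle at 2:25:
Hour hand: 2 x 30 + 25 x 0.5 = 72.5 degrees
Minute hand: 25 x 6 = 150 degrees
Difference: |72.5 - 150| = 77.5 degrees
The angle is 77.5 degrees

Final answer: 77.5 degrees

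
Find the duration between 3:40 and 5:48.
From 3:40 to 5:48:
(5 x 60 + 48) - (3 x 60 + 40) = 348 - 220 = 128 minutes
= 2 hours and 8 minutes

Final answer: 2 hours and 8 minutes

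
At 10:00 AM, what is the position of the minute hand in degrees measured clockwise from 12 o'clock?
The minute hand moves 6 degrees per minute.
At 10:00: 0 x 6 = 0 degrees

Final answer: 0 degrees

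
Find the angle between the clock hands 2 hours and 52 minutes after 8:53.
First find the time 2 hours and 52 minutes after 8:53.
Total minutes: 8 x 60 + 53 + 2 x 60 + 52 = 705.
705 mod 720 = 705 minutes = 11:45.
Now compute the angle at 11:45:
Hour hand: 11 x 30 + 45 x 0.5 = 352.5 degrees
Minute hand: 45 x 6 = 270 degrees
Difference: |352.5 - 270| = 82.5 degrees
The angle is 82.5 degrees

Final answer: 82.5 degrees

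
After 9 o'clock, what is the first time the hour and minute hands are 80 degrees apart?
At t minutes past 9:00, the hour hand is at 30 x 9 + 0.5t degrees and the minute hand is at 6t degrees.
The smaller angle between them is 80 degrees when |30H - 5.5t| = 80 or |30H - 5.5t| = 280.
With H = 9, solve 30 x 9 - 5.5t = +/- target for each target:
  t = (30 x 9 - 80) / 5.5 = 34.55
  t = (30 x 9 + 80) / 5.5 = 63.64 (outside (0, 60))
  t = (30 x 9 - 280) / 5.5 = -1.82 (outside (0, 60))
  t = (30 x 9 + 280) / 5.5 = 100 (outside (0, 60))
Valid solutions in (0, 60): {34.55} minutes.
The first occurrence is t = 34.55 minutes.
The hands form a 80-degree angle at 34.55 minutes past 9:00.

Final answer: 34.55 minutes past 9:00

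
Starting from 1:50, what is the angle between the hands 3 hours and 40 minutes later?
First find the time 3 hours and 40 minutes after 1:50.
Total minutes: 1 x 60 + 50 + 3 x 60 + 40 = 330.
330 mod 720 = 330 minutes = 5:30.
Now compute the angle at 5:30:
Hour hand: 5 x 30 + 30 x 0.5 = 165 degrees
Minute hand: 30 x 6 = 180 degrees
Difference: |165 - 180| = 15 degrees
The angle is 15 degrees

Final answer: 15 degrees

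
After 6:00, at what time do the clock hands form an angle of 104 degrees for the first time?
At t minutes past 6:00, the hour hand is at 30 x 6 + 0.5t degrees and the minute hand is at 6t degrees.
The smaller angle between them is 104 degrees when |30H - 5.5t| = 104 or |30H - 5.5t| = 256.
With H = 6, solve 30 x 6 - 5.5t = +/- target for each target:
  t = (30 x 6 - 104) / 5.5 = 13.82
  t = (30 x 6 + 104) / 5.5 = 51.64
  t = (30 x 6 - 256) / 5.5 = -13.82 (outside (0, 60))
  t = (30 x 6 + 256) / 5.5 = 79.27 (outside (0, 60))
Valid solutions in (0, 60): {13.82, 51.64} minutes.
The first occurrence is t = 13.82 minutes.
The hands form a 104-degree angle at 13.82 minutes past 6:00.

Final answer: 13.82 minutes past 6:00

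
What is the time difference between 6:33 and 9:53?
From 6:33 to 9:53:
(9 x 60 + 53) - (6 x 60 + 33) = 593 - 393 = 200 minutes
= 3 hours and 20 minutes

Final answer: 3 hours and 20 minutes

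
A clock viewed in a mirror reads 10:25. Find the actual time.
Reflection across the vertical (12-6) axis maps a hand at angle A degrees to (360 - A) degrees, which sends a reading of T minutes past 12:00 to (720 - T) minutes past 12:00.
Mirror reads 10:25 = 625 minutes past 12:00.
Actual time: (720 - 625) mod 720 = 95 minutes = 1:35.

Final answer: 1:35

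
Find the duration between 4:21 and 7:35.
From 4:21 to 7:35:
(7 x 60 + 35) - (4 x 60 + 21) = 455 - 261 = 194 minutes
= 3 hours and 14 minutes

Final answer: 3 hours and 14 minutes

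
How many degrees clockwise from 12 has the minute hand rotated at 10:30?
The minute hand moves 6 degrees per minute.
At 10:30: 30 x 6 = 180 degrees

Final answer: 180 degrees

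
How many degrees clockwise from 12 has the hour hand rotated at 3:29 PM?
The hour hand moves 30 degrees per hour and 0.5 degrees per minute.
At 3:29: (3) x 30 + 29 x 0.5 = 90 + 14.5 = 104.5 degrees

Final answer: 104.5 degrees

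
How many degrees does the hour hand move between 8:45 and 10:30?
The hour hand moves 0.5 degrees per minute.
Time elapsed: 10:30 - 8:45 = 105 minutes
Angular displacement: 105 x 0.5 = 52.5 degrees

Final answer: 52.5 degrees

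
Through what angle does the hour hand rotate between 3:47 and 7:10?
The hour hand moves 0.5 degrees per minute.
Time elapsed: 7:10 - 3:47 = 203 minutes
Angular displacement: 203 x 0.5 = 101.5 degrees

Final answer: 101.5 degrees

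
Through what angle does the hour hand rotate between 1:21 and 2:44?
The hour hand moves 0.5 degrees per minute.
Time elapsed: 2:44 - 1:21 = 83 minutes
Angular displacement: 83 x 0.5 = 41.5 degrees

Final answer: 41.5 degrees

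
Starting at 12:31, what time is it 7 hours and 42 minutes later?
Starting time: 12:31
Adding 42 minutes to 31 minutes: 31 + 42 = 73 minutes = 1 hour and 13 minutes
Adding 7 hours: 12 + 7 + 1 (carry) = 20 - 12 = 8
Final time: 8:13

Final answer: 8:13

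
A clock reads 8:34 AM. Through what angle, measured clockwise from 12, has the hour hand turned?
The hour hand moves 30 degrees per hour and 0.5 degrees per minute.
At 8:34: (8) x 30 + 34 x 0.5 = 240 + 17 = 257 degrees

Final answer: 257 degrees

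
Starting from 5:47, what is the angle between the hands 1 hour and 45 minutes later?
First find the time 1 hour and 45 minutes after 5:47.
Total minutes: 5 x 60 + 47 + 1 x 60 + 45 = 452.
452 mod 720 = 452 minutes = 7:32.
Now compute the angle at 7:32:
Hour hand: 7 x 30 + 32 x 0.5 = 226 degrees
Minute hand: 32 x 6 = 192 degrees
Difference: |226 - 192| = 34 degrees
The angle is 34 degrees

Final answer: 34 degrees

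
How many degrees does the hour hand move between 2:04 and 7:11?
The hour hand moves 0.5 degrees per minute.
Time elapsed: 7:11 - 2:04 = 307 minutes
Angular displacement: 307 x 0.5 = 153.5 degrees

Final answer: 153.5 degrees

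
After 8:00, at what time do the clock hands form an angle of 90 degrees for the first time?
At t minutes past 8:00, the hour hand is at 30 x 8 + 0.5t degrees and the minute hand is at 6t degrees.
The smaller angle between them is 90 degrees when |30H - 5.5t| = 90 or |30H - 5.5t| = 270.
With H = 8, solve 30 x 8 - 5.5t = +/- target for each target:
  t = (30 x 8 - 90) / 5.5 = 27.27
  t = (30 x 8 + 90) / 5.5 = 60 (outside (0, 60))
  t = (30 x 8 - 270) / 5.5 = -5.45 (outside (0, 60))
  t = (30 x 8 + 270) / 5.5 = 92.73 (outside (0, 60))
Valid solutions in (0, 60): {27.27} minutes.
The first occurrence is t = 27.27 minutes.
The hands form a 90-degree angle at 27.27 minutes past 8:00.

Final answer: 27.27 minutes past 8:00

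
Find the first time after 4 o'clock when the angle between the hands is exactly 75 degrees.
At t minutes past 4:00, the hour hand is at 30 x 4 + 0.5t degrees and the minute hand is at 6t degrees.
The smaller angle between them is 75 degrees when |30H - 5.5t| = 75 or |30H - 5.5t| = 285.
With H = 4, solve 30 x 4 - 5.5t = +/- target for each target:
  t = (30 x 4 - 75) / 5.5 = 8.18
  t = (30 x 4 + 75) / 5.5 = 35.45
  t = (30 x 4 - 285) / 5.5 = -30 (outside (0, 60))
  t = (30 x 4 + 285) / 5.5 = 73.64 (outside (0, 60))
Valid solutions in (0, 60): {8.18, 35.45} minutes.
The first occurrence is t = 8.18 minutes.
The hands form a 75-degree angle at 8.18 minutes past 4:00.

Final answer: 8.18 minutes past 4:00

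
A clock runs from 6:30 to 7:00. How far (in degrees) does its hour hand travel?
The hour hand moves 0.5 degrees per minute.
Time elapsed: 7:00 - 6:30 = 30 minutes
Angular displacement: 30 x 0.5 = 15 degrees

Final answer: 15 degrees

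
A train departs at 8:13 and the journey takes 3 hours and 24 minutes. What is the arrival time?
Starting time: 8:13
Adding 24 minutes to 13 minutes: 13 + 24 = 37 minutes
Adding 3 hours: 8 + 3 = 11
Final time: 11:37

Final answer: 11:37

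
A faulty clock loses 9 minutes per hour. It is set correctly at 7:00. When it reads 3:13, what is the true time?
For every 60 true minutes, the faulty clock advances 51 minutes, so 1 faulty-clock minute corresponds to 60/51 true minutes.
From 7:00 to 3:13 on the faulty dial is 493 minutes.
True elapsed: 493 x 60/51 = 580 minutes = 9 hours and 40 minutes.
True time: 7:00 + 9 hours and 40 minutes = 4:40.

Final answer: 4:40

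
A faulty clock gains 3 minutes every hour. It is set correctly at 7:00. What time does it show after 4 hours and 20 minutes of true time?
For every 60 true minutes, the faulty clock advances 60 + 3 = 63 minutes.
True elapsed: 4 hours and 20 minutes = 260 minutes.
Faulty clock advances: 260 x 63/60 = 273 minutes (drift: 13 minutes ahead).
Shown time: 7:00 + 273 minutes = 11:33.

Final answer: 11:33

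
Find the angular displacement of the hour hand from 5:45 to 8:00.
The hour hand moves 0.5 degrees per minute.
Time elapsed: 8:00 - 5:45 = 135 minutes
Angular displacement: 135 x 0.5 = 67.5 degrees

Final answer: 67.5 degrees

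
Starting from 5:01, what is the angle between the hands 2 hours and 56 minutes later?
First find the time 2 hours and 56 minutes after 5:01.
Total minutes: 5 x 60 + 1 + 2 x 60 + 56 = 477.
477 mod 720 = 477 minutes = 7:57.
Now compute the angle at 7:57:
Hour hand: 7 x 30 + 57 x 0.5 = 238.5 degrees
Minute hand: 57 x 6 = 342 degrees
Difference: |238.5 - 342| = 103.5 degrees
The angle is 103.5 degrees

Final answer: 103.5 degrees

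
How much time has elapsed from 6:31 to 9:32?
From 6:31 to 9:32:
(9 x 60 + 32) - (6 x 60 + 31) = 572 - 391 = 181 minutes
= 3 hours and 1 minute

Final answer: 3 hours and 1 minute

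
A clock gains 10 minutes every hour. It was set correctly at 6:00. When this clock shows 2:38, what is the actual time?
For every 60 true minutes, the faulty clock advances 70 minutes, so 1 faulty-clock minute corresponds to 60/70 true minutes.
From 6:00 to 2:38 on the faulty dial is 518 minutes.
True elapsed: 518 x 60/70 = 444 minutes = 7 hours and 24 minutes.
True time: 6:00 + 7 hours and 24 minutes = 1:24.

Final answer: 1:24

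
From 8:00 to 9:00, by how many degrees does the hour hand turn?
The hour hand moves 0.5 degrees per minute.
Time elapsed: 9:00 - 8:00 = 60 minutes
Angular displacement: 60 x 0.5 = 30 degrees

Final answer: 30 degrees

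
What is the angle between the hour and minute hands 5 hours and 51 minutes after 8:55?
First find the time 5 hours and 51 minutes after 8:55.
Total minutes: 8 x 60 + 55 + 5 x 60 + 51 = 886.
886 mod 720 = 166 minutes = 2:46.
Now compute the angle at 2:46:
Hour hand: 2 x 30 + 46 x 0.5 = 83 degrees
Minute hand: 46 x 6 = 276 degrees
Difference: |83 - 276| = 193 degrees
Smaller angle: 360 - 193 = 167 degrees

Final answer: 167 degrees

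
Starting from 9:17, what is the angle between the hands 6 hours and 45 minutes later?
First find the time 6 hours and 45 minutes after 9:17.
Total minutes: 9 x 60 + 17 + 6 x 60 + 45 = 962.
962 mod 720 = 242 minutes = 4:02.
Now compute the angle at 4:02:
Hour hand: 4 x 30 + 2 x 0.5 = 121 degrees
Minute hand: 2 x 6 = 12 degrees
Difference: |121 - 12| = 109 degrees
The angle is 109 degrees

Final answer: 109 degrees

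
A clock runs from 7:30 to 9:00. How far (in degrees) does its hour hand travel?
The hour hand moves 0.5 degrees per minute.
Time elapsed: 9:00 - 7:30 = 90 minutes
Angular displacement: 90 x 0.5 = 45 degrees

Final answer: 45 degrees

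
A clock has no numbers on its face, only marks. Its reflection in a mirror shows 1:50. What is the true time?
Reflection across the vertical (12-6) axis maps a hand at angle A degrees to (360 - A) degrees, which sends a reading of T minutes past 12:00 to (720 - T) minutes past 12:00.
Mirror reads 1:50 = 110 minutes past 12:00.
Actual time: (720 - 110) mod 720 = 610 minutes = 10:10.

Final answer: 10:10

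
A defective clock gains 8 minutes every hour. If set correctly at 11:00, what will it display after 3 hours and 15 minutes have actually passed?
For every 60 true minutes, the faulty clock advances 60 + 8 = 68 minutes.
True elapsed: 3 hours and 15 minutes = 195 minutes.
Faulty clock advances: 195 x 68/60 = 221 minutes (drift: 26 minutes ahead).
Shown time: 11:00 + 221 minutes = 2:41.

Final answer: 2:41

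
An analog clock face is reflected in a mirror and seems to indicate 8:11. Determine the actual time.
Reflection across the vertical (12-6) axis maps a hand at angle A degrees to (360 - A) degrees, which sends a reading of T minutes past 12:00 to (720 - T) minutes past 12:00.
Mirror reads 8:11 = 491 minutes past 12:00.
Actual time: (720 - 491) mod 720 = 229 minutes = 3:49.

Final answer: 3:49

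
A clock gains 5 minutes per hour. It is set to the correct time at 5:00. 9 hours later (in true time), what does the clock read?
For every 60 true minutes, the faulty clock advances 60 + 5 = 65 minutes.
True elapsed: 9 hours = 540 minutes.
Faulty clock advances: 540 x 65/60 = 585 minutes (drift: 45 minutes ahead).
Shown time: 5:00 + 585 minutes = 2:45.

Final answer: 2:45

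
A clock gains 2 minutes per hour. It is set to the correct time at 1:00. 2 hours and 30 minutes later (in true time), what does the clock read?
For every 60 true minutes, the faulty clock advances 60 + 2 = 62 minutes.
True elapsed: 2 hours and 30 minutes = 150 minutes.
Faulty clock advances: 150 x 62/60 = 155 minutes (drift: 5 minutes ahead).
Shown time: 1:00 + 155 minutes = 3:35.

Final answer: 3:35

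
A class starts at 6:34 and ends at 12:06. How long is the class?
From 6:34 to 12:06:
(12 x 60 + 6) - (6 x 60 + 34) = 726 - 394 = 332 minutes
= 5 hours and 32 minutes

Final answer: 5 hours and 32 minutes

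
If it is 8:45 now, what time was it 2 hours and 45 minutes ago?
Starting time: 8:45 = 525 total minutes past 12:00
Subtracting: 2 hours and 45 minutes = 165 minutes
525 - 165 = 360 minutes
= 6 hours past 12:00 = 6:00

Final answer: 6:00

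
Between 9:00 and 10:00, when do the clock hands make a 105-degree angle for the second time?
At t minutes past 9:00, the hour hand is at 30 x 9 + 0.5t degrees and the minute hand is at 6t degrees.
The smaller angle between them is 105 degrees when |30H - 5.5t| = 105 or |30H - 5.5t| = 255.
With H = 9, solve 30 x 9 - 5.5t = +/- target for each target:
  t = (30 x 9 - 105) / 5.5 = 30
  t = (30 x 9 + 105) / 5.5 = 68.18 (outside (0, 60))
  t = (30 x 9 - 255) / 5.5 = 2.73
  t = (30 x 9 + 255) / 5.5 = 95.45 (outside (0, 60))
Valid solutions in (0, 60): {2.73, 30} minutes.
The second occurrence is t = 30 minutes.
The hands form a 105-degree angle at 30 minutes past 9:00.

Final answer: 30 minutes past 9:00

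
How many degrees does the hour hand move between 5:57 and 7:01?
The hour hand moves 0.5 degrees per minute.
Time elapsed: 7:01 - 5:57 = 64 minutes
Angular displacement: 64 x 0.5 = 32 degrees

Final answer: 32 degrees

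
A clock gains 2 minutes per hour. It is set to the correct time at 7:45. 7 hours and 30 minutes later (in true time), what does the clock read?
For every 60 true minutes, the faulty clock advances 60 + 2 = 62 minutes.
True elapsed: 7 hours and 30 minutes = 450 minutes.
Faulty clock advances: 450 x 62/60 = 465 minutes (drift: 15 minutes ahead).
Shown time: 7:45 + 465 minutes = 3:30.

Final answer: 3:30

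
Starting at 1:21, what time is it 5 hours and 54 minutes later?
Starting time: 1:21
Adding 54 minutes to 21 minutes: 21 + 54 = 75 minutes = 1 hour and 15 minutes
Adding 5 hours: 1 + 5 + 1 (carry) = 7
Final time: 7:15

Final answer: 7:15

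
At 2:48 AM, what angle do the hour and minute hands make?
Hour hand position: 2 x 30 + 48 x 0.5 = 84 degrees
Minute hand position: 48 x 6 = 288 degrees
Difference: |84 - 288| = 204 degrees
Since 204 > 180, the smaller angle is 360 - 204 = 156 degrees

Final answer: 156 degrees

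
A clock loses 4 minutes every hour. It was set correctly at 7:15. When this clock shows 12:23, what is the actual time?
For every 60 true minutes, the faulty clock advances 56 minutes, so 1 faulty-clock minute corresponds to 60/56 true minutes.
From 7:15 to 12:23 on the faulty dial is 308 minutes.
True elapsed: 308 x 60/56 = 330 minutes = 5 hours and 30 minutes.
True time: 7:15 + 5 hours and 30 minutes = 12:45.

Final answer: 12:45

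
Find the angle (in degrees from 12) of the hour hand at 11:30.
The hour hand moves 30 degrees per hour and 0.5 degrees per minute.
At 11:30: (11) x 30 + 30 x 0.5 = 330 + 15 = 345 degrees

Final answer: 345 degrees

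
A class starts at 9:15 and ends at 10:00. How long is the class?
From 9:15 to 10:00:
(10 x 60 + 0) - (9 x 60 + 15) = 600 - 555 = 45 minutes
= 45 minutes

Final answer: 45 minutes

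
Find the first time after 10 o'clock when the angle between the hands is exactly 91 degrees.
At t minutes past 10:00, the hour hand is at 30 x 10 + 0.5t degrees and the minute hand is at 6t degrees.
The smaller angle between them is 91 degrees when |30H - 5.5t| = 91 or |30H - 5.5t| = 269.
With H = 10, solve 30 x 10 - 5.5t = +/- target for each target:
  t = (30 x 10 - 91) / 5.5 = 38
  t = (30 x 10 + 91) / 5.5 = 71.09 (outside (0, 60))
  t = (30 x 10 - 269) / 5.5 = 5.64
  t = (30 x 10 + 269) / 5.5 = 103.45 (outside (0, 60))
Valid solutions in (0, 60): {5.64, 38} minutes.
The first occurrence is t = 5.64 minutes.
The hands form a 91-degree angle at 5.64 minutes past 10:00.

Final answer: 5.64 minutes past 10:00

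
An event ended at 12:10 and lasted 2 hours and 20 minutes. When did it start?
Starting time: 12:10 = 10 total minutes past 12:00
Subtracting: 2 hours and 20 minutes = 140 minutes
10 - 140 = -130 (negative, add 12 hours = 720) = 590 minutes
= 9 hours and 50 minutes past 12:00 = 9:50

Final answer: 9:50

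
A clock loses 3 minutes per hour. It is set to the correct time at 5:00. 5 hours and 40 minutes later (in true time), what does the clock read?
For every 60 true minutes, the faulty clock advances 60 - 3 = 57 minutes.
True elapsed: 5 hours and 40 minutes = 340 minutes.
Faulty clock advances: 340 x 57/60 = 323 minutes (drift: 17 minutes behind).
Shown time: 5:00 + 323 minutes = 10:23.

Final answer: 10:23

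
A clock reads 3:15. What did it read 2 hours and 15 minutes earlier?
Starting time: 3:15 = 195 total minutes past 12:00
Subtracting: 2 hours and 15 minutes = 135 minutes
195 - 135 = 60 minutes
= 1 hour past 12:00 = 1:00

Final answer: 1:00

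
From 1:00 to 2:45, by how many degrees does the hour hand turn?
The hour hand moves 0.5 degrees per minute.
Time elapsed: 2:45 - 1:00 = 105 minutes
Angular displacement: 105 x 0.5 = 52.5 degrees

Final answer: 52.5 degrees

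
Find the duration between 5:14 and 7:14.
From 5:14 to 7:14:
(7 x 60 + 14) - (5 x 60 + 14) = 434 - 314 = 120 minutes
= 2 hours

Final answer: 2 hours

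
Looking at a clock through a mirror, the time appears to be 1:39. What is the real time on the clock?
Reflection across the vertical (12-6) axis maps a hand at angle A degrees to (360 - A) degrees, which sends a reading of T minutes past 12:00 to (720 - T) minutes past 12:00.
Mirror reads 1:39 = 99 minutes past 12:00.
Actual time: (720 - 99) mod 720 = 621 minutes = 10:21.

Final answer: 10:21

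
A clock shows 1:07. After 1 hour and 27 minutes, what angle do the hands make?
First find the time 1 hour and 27 minutes after 1:07.
Total minutes: 1 x 60 + 7 + 1 x 60 + 27 = 154.
154 mod 720 = 154 minutes = 2:34.
Now compute the angle at 2:34:
Hour hand: 2 x 30 + 34 x 0.5 = 77 degrees
Minute hand: 34 x 6 = 204 degrees
Difference: |77 - 204| = 127 degrees
The angle is 127 degrees

Final answer: 127 degrees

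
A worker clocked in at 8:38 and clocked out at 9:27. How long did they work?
From 8:38 to 9:27:
(9 x 60 + 27) - (8 x 60 + 38) = 567 - 518 = 49 minutes
= 49 minutes

Final answer: 49 minutes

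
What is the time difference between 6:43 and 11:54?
From 6:43 to 11:54:
(11 x 60 + 54) - (6 x 60 + 43) = 714 - 403 = 311 minutes
= 5 hours and 11 minutes

Final answer: 5 hours and 11 minutes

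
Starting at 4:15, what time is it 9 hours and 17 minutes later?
Starting time: 4:15
Adding 17 minutes to 15 minutes: 15 + 17 = 32 minutes
Adding 9 hours: 4 + 9 = 13 - 12 = 1
Final time: 1:32

Final answer: 1:32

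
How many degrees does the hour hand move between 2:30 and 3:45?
The hour hand moves 0.5 degrees per minute.
Time elapsed: 3:45 - 2:30 = 75 minutes
Angular displacement: 75 x 0.5 = 37.5 degrees

Final answer: 37.5 degrees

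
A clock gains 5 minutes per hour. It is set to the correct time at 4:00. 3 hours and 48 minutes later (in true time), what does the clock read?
For every 60 true minutes, the faulty clock advances 60 + 5 = 65 minutes.
True elapsed: 3 hours and 48 minutes = 228 minutes.
Faulty clock advances: 228 x 65/60 = 247 minutes (drift: 19 minutes ahead).
Shown time: 4:00 + 247 minutes = 8:07.

Final answer: 8:07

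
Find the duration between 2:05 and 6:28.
From 2:05 to 6:28:
(6 x 60 + 28) - (2 x 60 + 5) = 388 - 125 = 263 minutes
= 4 hours and 23 minutes

Final answer: 4 hours and 23 minutes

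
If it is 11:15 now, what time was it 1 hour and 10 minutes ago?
Starting time: 11:15 = 675 total minutes past 12:00
Subtracting: 1 hour and 10 minutes = 70 minutes
675 - 70 = 605 minutes
= 10 hours and 5 minutes past 12:00 = 10:05

Final answer: 10:05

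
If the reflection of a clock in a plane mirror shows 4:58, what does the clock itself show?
Reflection across the vertical (12-6) axis maps a hand at angle A degrees to (360 - A) degrees, which sends a reading of T minutes past 12:00 to (720 - T) minutes past 12:00.
Mirror reads 4:58 = 298 minutes past 12:00.
Actual time: (720 - 298) mod 720 = 422 minutes = 7:02.

Final answer: 7:02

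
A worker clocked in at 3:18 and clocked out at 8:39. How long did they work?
From 3:18 to 8:39:
(8 x 60 + 39) - (3 x 60 + 18) = 519 - 198 = 321 minutes
= 5 hours and 21 minutes

Final answer: 5 hours and 21 minutes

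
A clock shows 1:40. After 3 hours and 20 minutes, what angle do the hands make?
First find the time 3 hours and 20 minutes after 1:40.
Total minutes: 1 x 60 + 40 + 3 x 60 + 20 = 300.
300 mod 720 = 300 minutes = 5:00.
Now compute the angle at 5:00:
Hour hand: 5 x 30 + 0 x 0.5 = 150 degrees
Minute hand: 0 x 6 = 0 degrees
Difference: |150 - 0| = 150 degrees
The angle is 150 degrees

Final answer: 150 degrees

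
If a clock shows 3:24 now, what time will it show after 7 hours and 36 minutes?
Starting time: 3:24
Adding 36 minutes to 24 minutes: 24 + 36 = 60 minutes = 1 hour
Adding 7 hours: 3 + 7 + 1 (carry) = 11
Final time: 11:00

Final answer: 11:00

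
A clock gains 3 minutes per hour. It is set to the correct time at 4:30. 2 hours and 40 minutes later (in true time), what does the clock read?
For every 60 true minutes, the faulty clock advances 60 + 3 = 63 minutes.
True elapsed: 2 hours and 40 minutes = 160 minutes.
Faulty clock advances: 160 x 63/60 = 168 minutes (drift: 8 minutes ahead).
Shown time: 4:30 + 168 minutes = 7:18.

Final answer: 7:18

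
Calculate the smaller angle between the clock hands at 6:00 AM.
Hour hand position: 6 x 30 + 0 x 0.5 = 180 degrees
Minute hand position: 0 x 6 = 0 degrees
Difference: |180 - 0| = 180 degrees
The angle between the hands is 180 degrees

Final answer: 180 degrees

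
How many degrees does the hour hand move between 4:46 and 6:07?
The hour hand moves 0.5 degrees per minute.
Time elapsed: 6:07 - 4:46 = 81 minutes
Angular displacement: 81 x 0.5 = 40.5 degrees

Final answer: 40.5 degrees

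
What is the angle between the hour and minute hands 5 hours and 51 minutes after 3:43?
First find the time 5 hours and 51 minutes after 3:43.
Total minutes: 3 x 60 + 43 + 5 x 60 + 51 = 574.
574 mod 720 = 574 minutes = 9:34.
Now compute the angle at 9:34:
Hour hand: 9 x 30 + 34 x 0.5 = 287 degrees
Minute hand: 34 x 6 = 204 degrees
Difference: |287 - 204| = 83 degrees
The angle is 83 degrees

Final answer: 83 degrees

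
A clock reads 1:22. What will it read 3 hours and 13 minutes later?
Starting time: 1:22
Adding 13 minutes to 22 minutes: 22 + 13 = 35 minutes
Adding 3 hours: 1 + 3 = 4
Final time: 4:35

Final answer: 4:35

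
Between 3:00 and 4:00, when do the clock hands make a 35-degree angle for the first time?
At t minutes past 3:00, the hour hand is at 30 x 3 + 0.5t degrees and the minute hand is at 6t degrees.
The smaller angle between them is 35 degrees when |30H - 5.5t| = 35 or |30H - 5.5t| = 325.
With H = 3, solve 30 x 3 - 5.5t = +/- target for each target:
  t = (30 x 3 - 35) / 5.5 = 10
  t = (30 x 3 + 35) / 5.5 = 22.73
  t = (30 x 3 - 325) / 5.5 = -42.73 (outside (0, 60))
  t = (30 x 3 + 325) / 5.5 = 75.45 (outside (0, 60))
Valid solutions in (0, 60): {10, 22.73} minutes.
The first occurrence is t = 10 minutes.
The hands form a 35-degree angle at 10 minutes past 3:00.

Final answer: 10 minutes past 3:00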